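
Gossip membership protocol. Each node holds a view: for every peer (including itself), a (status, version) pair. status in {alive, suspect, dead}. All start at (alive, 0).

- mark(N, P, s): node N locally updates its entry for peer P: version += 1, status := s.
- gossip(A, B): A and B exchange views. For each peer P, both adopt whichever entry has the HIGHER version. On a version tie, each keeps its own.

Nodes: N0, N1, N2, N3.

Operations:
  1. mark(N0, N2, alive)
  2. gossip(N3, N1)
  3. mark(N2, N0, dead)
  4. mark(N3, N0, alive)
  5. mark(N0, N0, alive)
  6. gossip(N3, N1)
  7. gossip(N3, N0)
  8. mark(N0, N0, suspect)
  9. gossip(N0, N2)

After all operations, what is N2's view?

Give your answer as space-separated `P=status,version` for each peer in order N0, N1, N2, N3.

Answer: N0=suspect,2 N1=alive,0 N2=alive,1 N3=alive,0

Derivation:
Op 1: N0 marks N2=alive -> (alive,v1)
Op 2: gossip N3<->N1 -> N3.N0=(alive,v0) N3.N1=(alive,v0) N3.N2=(alive,v0) N3.N3=(alive,v0) | N1.N0=(alive,v0) N1.N1=(alive,v0) N1.N2=(alive,v0) N1.N3=(alive,v0)
Op 3: N2 marks N0=dead -> (dead,v1)
Op 4: N3 marks N0=alive -> (alive,v1)
Op 5: N0 marks N0=alive -> (alive,v1)
Op 6: gossip N3<->N1 -> N3.N0=(alive,v1) N3.N1=(alive,v0) N3.N2=(alive,v0) N3.N3=(alive,v0) | N1.N0=(alive,v1) N1.N1=(alive,v0) N1.N2=(alive,v0) N1.N3=(alive,v0)
Op 7: gossip N3<->N0 -> N3.N0=(alive,v1) N3.N1=(alive,v0) N3.N2=(alive,v1) N3.N3=(alive,v0) | N0.N0=(alive,v1) N0.N1=(alive,v0) N0.N2=(alive,v1) N0.N3=(alive,v0)
Op 8: N0 marks N0=suspect -> (suspect,v2)
Op 9: gossip N0<->N2 -> N0.N0=(suspect,v2) N0.N1=(alive,v0) N0.N2=(alive,v1) N0.N3=(alive,v0) | N2.N0=(suspect,v2) N2.N1=(alive,v0) N2.N2=(alive,v1) N2.N3=(alive,v0)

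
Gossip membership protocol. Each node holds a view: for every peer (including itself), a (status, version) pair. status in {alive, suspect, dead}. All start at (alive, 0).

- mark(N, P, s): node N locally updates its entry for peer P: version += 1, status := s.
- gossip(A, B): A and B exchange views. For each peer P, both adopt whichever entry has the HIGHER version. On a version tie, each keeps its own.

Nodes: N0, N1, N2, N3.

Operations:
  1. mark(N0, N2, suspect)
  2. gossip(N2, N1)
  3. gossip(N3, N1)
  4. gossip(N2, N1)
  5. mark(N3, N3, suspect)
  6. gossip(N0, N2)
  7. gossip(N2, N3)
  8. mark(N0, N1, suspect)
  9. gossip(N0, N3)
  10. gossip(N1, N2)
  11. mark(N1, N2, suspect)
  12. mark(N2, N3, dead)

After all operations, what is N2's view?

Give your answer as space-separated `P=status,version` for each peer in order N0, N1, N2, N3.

Op 1: N0 marks N2=suspect -> (suspect,v1)
Op 2: gossip N2<->N1 -> N2.N0=(alive,v0) N2.N1=(alive,v0) N2.N2=(alive,v0) N2.N3=(alive,v0) | N1.N0=(alive,v0) N1.N1=(alive,v0) N1.N2=(alive,v0) N1.N3=(alive,v0)
Op 3: gossip N3<->N1 -> N3.N0=(alive,v0) N3.N1=(alive,v0) N3.N2=(alive,v0) N3.N3=(alive,v0) | N1.N0=(alive,v0) N1.N1=(alive,v0) N1.N2=(alive,v0) N1.N3=(alive,v0)
Op 4: gossip N2<->N1 -> N2.N0=(alive,v0) N2.N1=(alive,v0) N2.N2=(alive,v0) N2.N3=(alive,v0) | N1.N0=(alive,v0) N1.N1=(alive,v0) N1.N2=(alive,v0) N1.N3=(alive,v0)
Op 5: N3 marks N3=suspect -> (suspect,v1)
Op 6: gossip N0<->N2 -> N0.N0=(alive,v0) N0.N1=(alive,v0) N0.N2=(suspect,v1) N0.N3=(alive,v0) | N2.N0=(alive,v0) N2.N1=(alive,v0) N2.N2=(suspect,v1) N2.N3=(alive,v0)
Op 7: gossip N2<->N3 -> N2.N0=(alive,v0) N2.N1=(alive,v0) N2.N2=(suspect,v1) N2.N3=(suspect,v1) | N3.N0=(alive,v0) N3.N1=(alive,v0) N3.N2=(suspect,v1) N3.N3=(suspect,v1)
Op 8: N0 marks N1=suspect -> (suspect,v1)
Op 9: gossip N0<->N3 -> N0.N0=(alive,v0) N0.N1=(suspect,v1) N0.N2=(suspect,v1) N0.N3=(suspect,v1) | N3.N0=(alive,v0) N3.N1=(suspect,v1) N3.N2=(suspect,v1) N3.N3=(suspect,v1)
Op 10: gossip N1<->N2 -> N1.N0=(alive,v0) N1.N1=(alive,v0) N1.N2=(suspect,v1) N1.N3=(suspect,v1) | N2.N0=(alive,v0) N2.N1=(alive,v0) N2.N2=(suspect,v1) N2.N3=(suspect,v1)
Op 11: N1 marks N2=suspect -> (suspect,v2)
Op 12: N2 marks N3=dead -> (dead,v2)

Answer: N0=alive,0 N1=alive,0 N2=suspect,1 N3=dead,2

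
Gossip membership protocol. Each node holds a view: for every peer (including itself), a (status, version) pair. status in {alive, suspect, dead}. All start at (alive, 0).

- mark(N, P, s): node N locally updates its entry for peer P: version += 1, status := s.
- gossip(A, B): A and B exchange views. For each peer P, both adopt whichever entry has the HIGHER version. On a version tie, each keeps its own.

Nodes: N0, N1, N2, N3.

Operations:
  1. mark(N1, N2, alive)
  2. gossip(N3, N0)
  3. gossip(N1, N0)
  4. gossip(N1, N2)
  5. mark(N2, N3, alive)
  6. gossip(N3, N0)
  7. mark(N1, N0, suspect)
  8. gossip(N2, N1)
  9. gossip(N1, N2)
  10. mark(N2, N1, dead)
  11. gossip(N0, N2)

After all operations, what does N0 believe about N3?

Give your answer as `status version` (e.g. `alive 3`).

Answer: alive 1

Derivation:
Op 1: N1 marks N2=alive -> (alive,v1)
Op 2: gossip N3<->N0 -> N3.N0=(alive,v0) N3.N1=(alive,v0) N3.N2=(alive,v0) N3.N3=(alive,v0) | N0.N0=(alive,v0) N0.N1=(alive,v0) N0.N2=(alive,v0) N0.N3=(alive,v0)
Op 3: gossip N1<->N0 -> N1.N0=(alive,v0) N1.N1=(alive,v0) N1.N2=(alive,v1) N1.N3=(alive,v0) | N0.N0=(alive,v0) N0.N1=(alive,v0) N0.N2=(alive,v1) N0.N3=(alive,v0)
Op 4: gossip N1<->N2 -> N1.N0=(alive,v0) N1.N1=(alive,v0) N1.N2=(alive,v1) N1.N3=(alive,v0) | N2.N0=(alive,v0) N2.N1=(alive,v0) N2.N2=(alive,v1) N2.N3=(alive,v0)
Op 5: N2 marks N3=alive -> (alive,v1)
Op 6: gossip N3<->N0 -> N3.N0=(alive,v0) N3.N1=(alive,v0) N3.N2=(alive,v1) N3.N3=(alive,v0) | N0.N0=(alive,v0) N0.N1=(alive,v0) N0.N2=(alive,v1) N0.N3=(alive,v0)
Op 7: N1 marks N0=suspect -> (suspect,v1)
Op 8: gossip N2<->N1 -> N2.N0=(suspect,v1) N2.N1=(alive,v0) N2.N2=(alive,v1) N2.N3=(alive,v1) | N1.N0=(suspect,v1) N1.N1=(alive,v0) N1.N2=(alive,v1) N1.N3=(alive,v1)
Op 9: gossip N1<->N2 -> N1.N0=(suspect,v1) N1.N1=(alive,v0) N1.N2=(alive,v1) N1.N3=(alive,v1) | N2.N0=(suspect,v1) N2.N1=(alive,v0) N2.N2=(alive,v1) N2.N3=(alive,v1)
Op 10: N2 marks N1=dead -> (dead,v1)
Op 11: gossip N0<->N2 -> N0.N0=(suspect,v1) N0.N1=(dead,v1) N0.N2=(alive,v1) N0.N3=(alive,v1) | N2.N0=(suspect,v1) N2.N1=(dead,v1) N2.N2=(alive,v1) N2.N3=(alive,v1)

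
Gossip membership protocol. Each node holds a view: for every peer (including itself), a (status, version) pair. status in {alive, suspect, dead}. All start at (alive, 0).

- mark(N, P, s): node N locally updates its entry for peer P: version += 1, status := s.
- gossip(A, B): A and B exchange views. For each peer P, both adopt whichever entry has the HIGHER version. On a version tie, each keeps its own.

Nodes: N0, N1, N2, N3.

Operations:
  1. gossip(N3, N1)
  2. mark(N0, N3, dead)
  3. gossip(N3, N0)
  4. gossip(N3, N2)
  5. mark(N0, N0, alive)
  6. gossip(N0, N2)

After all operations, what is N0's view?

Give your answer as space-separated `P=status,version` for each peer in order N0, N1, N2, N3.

Answer: N0=alive,1 N1=alive,0 N2=alive,0 N3=dead,1

Derivation:
Op 1: gossip N3<->N1 -> N3.N0=(alive,v0) N3.N1=(alive,v0) N3.N2=(alive,v0) N3.N3=(alive,v0) | N1.N0=(alive,v0) N1.N1=(alive,v0) N1.N2=(alive,v0) N1.N3=(alive,v0)
Op 2: N0 marks N3=dead -> (dead,v1)
Op 3: gossip N3<->N0 -> N3.N0=(alive,v0) N3.N1=(alive,v0) N3.N2=(alive,v0) N3.N3=(dead,v1) | N0.N0=(alive,v0) N0.N1=(alive,v0) N0.N2=(alive,v0) N0.N3=(dead,v1)
Op 4: gossip N3<->N2 -> N3.N0=(alive,v0) N3.N1=(alive,v0) N3.N2=(alive,v0) N3.N3=(dead,v1) | N2.N0=(alive,v0) N2.N1=(alive,v0) N2.N2=(alive,v0) N2.N3=(dead,v1)
Op 5: N0 marks N0=alive -> (alive,v1)
Op 6: gossip N0<->N2 -> N0.N0=(alive,v1) N0.N1=(alive,v0) N0.N2=(alive,v0) N0.N3=(dead,v1) | N2.N0=(alive,v1) N2.N1=(alive,v0) N2.N2=(alive,v0) N2.N3=(dead,v1)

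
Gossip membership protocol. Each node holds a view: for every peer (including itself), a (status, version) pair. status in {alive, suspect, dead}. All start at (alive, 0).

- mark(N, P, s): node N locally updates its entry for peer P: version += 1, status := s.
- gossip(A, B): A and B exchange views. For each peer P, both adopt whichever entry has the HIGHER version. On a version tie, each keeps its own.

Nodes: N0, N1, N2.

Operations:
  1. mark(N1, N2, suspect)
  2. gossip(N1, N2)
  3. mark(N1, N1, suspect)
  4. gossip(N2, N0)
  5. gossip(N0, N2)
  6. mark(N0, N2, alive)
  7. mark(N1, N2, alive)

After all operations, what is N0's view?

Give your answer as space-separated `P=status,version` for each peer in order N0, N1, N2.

Op 1: N1 marks N2=suspect -> (suspect,v1)
Op 2: gossip N1<->N2 -> N1.N0=(alive,v0) N1.N1=(alive,v0) N1.N2=(suspect,v1) | N2.N0=(alive,v0) N2.N1=(alive,v0) N2.N2=(suspect,v1)
Op 3: N1 marks N1=suspect -> (suspect,v1)
Op 4: gossip N2<->N0 -> N2.N0=(alive,v0) N2.N1=(alive,v0) N2.N2=(suspect,v1) | N0.N0=(alive,v0) N0.N1=(alive,v0) N0.N2=(suspect,v1)
Op 5: gossip N0<->N2 -> N0.N0=(alive,v0) N0.N1=(alive,v0) N0.N2=(suspect,v1) | N2.N0=(alive,v0) N2.N1=(alive,v0) N2.N2=(suspect,v1)
Op 6: N0 marks N2=alive -> (alive,v2)
Op 7: N1 marks N2=alive -> (alive,v2)

Answer: N0=alive,0 N1=alive,0 N2=alive,2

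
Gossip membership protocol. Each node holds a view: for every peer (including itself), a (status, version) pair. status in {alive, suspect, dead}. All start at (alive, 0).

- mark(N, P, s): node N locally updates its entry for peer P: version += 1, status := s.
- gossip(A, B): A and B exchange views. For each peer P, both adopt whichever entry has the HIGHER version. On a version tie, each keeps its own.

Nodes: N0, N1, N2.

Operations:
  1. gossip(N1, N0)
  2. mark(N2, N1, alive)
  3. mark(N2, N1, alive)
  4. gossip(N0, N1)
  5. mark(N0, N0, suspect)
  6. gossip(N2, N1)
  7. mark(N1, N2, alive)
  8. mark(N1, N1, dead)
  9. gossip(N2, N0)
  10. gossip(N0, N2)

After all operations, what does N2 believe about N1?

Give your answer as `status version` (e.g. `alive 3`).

Op 1: gossip N1<->N0 -> N1.N0=(alive,v0) N1.N1=(alive,v0) N1.N2=(alive,v0) | N0.N0=(alive,v0) N0.N1=(alive,v0) N0.N2=(alive,v0)
Op 2: N2 marks N1=alive -> (alive,v1)
Op 3: N2 marks N1=alive -> (alive,v2)
Op 4: gossip N0<->N1 -> N0.N0=(alive,v0) N0.N1=(alive,v0) N0.N2=(alive,v0) | N1.N0=(alive,v0) N1.N1=(alive,v0) N1.N2=(alive,v0)
Op 5: N0 marks N0=suspect -> (suspect,v1)
Op 6: gossip N2<->N1 -> N2.N0=(alive,v0) N2.N1=(alive,v2) N2.N2=(alive,v0) | N1.N0=(alive,v0) N1.N1=(alive,v2) N1.N2=(alive,v0)
Op 7: N1 marks N2=alive -> (alive,v1)
Op 8: N1 marks N1=dead -> (dead,v3)
Op 9: gossip N2<->N0 -> N2.N0=(suspect,v1) N2.N1=(alive,v2) N2.N2=(alive,v0) | N0.N0=(suspect,v1) N0.N1=(alive,v2) N0.N2=(alive,v0)
Op 10: gossip N0<->N2 -> N0.N0=(suspect,v1) N0.N1=(alive,v2) N0.N2=(alive,v0) | N2.N0=(suspect,v1) N2.N1=(alive,v2) N2.N2=(alive,v0)

Answer: alive 2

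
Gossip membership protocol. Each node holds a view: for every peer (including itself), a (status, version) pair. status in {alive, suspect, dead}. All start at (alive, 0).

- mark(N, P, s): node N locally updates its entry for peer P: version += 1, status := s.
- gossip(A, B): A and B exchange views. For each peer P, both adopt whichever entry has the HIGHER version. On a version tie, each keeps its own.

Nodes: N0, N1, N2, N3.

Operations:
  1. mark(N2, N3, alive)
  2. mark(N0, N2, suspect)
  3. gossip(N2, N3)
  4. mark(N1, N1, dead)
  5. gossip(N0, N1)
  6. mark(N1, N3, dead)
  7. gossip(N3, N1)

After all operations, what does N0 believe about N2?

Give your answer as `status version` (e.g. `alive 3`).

Answer: suspect 1

Derivation:
Op 1: N2 marks N3=alive -> (alive,v1)
Op 2: N0 marks N2=suspect -> (suspect,v1)
Op 3: gossip N2<->N3 -> N2.N0=(alive,v0) N2.N1=(alive,v0) N2.N2=(alive,v0) N2.N3=(alive,v1) | N3.N0=(alive,v0) N3.N1=(alive,v0) N3.N2=(alive,v0) N3.N3=(alive,v1)
Op 4: N1 marks N1=dead -> (dead,v1)
Op 5: gossip N0<->N1 -> N0.N0=(alive,v0) N0.N1=(dead,v1) N0.N2=(suspect,v1) N0.N3=(alive,v0) | N1.N0=(alive,v0) N1.N1=(dead,v1) N1.N2=(suspect,v1) N1.N3=(alive,v0)
Op 6: N1 marks N3=dead -> (dead,v1)
Op 7: gossip N3<->N1 -> N3.N0=(alive,v0) N3.N1=(dead,v1) N3.N2=(suspect,v1) N3.N3=(alive,v1) | N1.N0=(alive,v0) N1.N1=(dead,v1) N1.N2=(suspect,v1) N1.N3=(dead,v1)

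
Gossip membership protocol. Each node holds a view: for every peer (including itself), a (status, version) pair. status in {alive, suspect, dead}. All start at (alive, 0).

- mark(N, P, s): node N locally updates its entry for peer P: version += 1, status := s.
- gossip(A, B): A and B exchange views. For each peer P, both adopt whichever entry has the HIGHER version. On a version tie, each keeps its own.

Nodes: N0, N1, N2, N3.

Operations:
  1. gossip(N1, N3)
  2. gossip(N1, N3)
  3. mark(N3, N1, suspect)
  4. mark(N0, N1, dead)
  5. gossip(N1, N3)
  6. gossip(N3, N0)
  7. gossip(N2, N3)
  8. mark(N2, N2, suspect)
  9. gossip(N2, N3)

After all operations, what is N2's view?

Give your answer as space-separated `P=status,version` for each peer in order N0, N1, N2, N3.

Answer: N0=alive,0 N1=suspect,1 N2=suspect,1 N3=alive,0

Derivation:
Op 1: gossip N1<->N3 -> N1.N0=(alive,v0) N1.N1=(alive,v0) N1.N2=(alive,v0) N1.N3=(alive,v0) | N3.N0=(alive,v0) N3.N1=(alive,v0) N3.N2=(alive,v0) N3.N3=(alive,v0)
Op 2: gossip N1<->N3 -> N1.N0=(alive,v0) N1.N1=(alive,v0) N1.N2=(alive,v0) N1.N3=(alive,v0) | N3.N0=(alive,v0) N3.N1=(alive,v0) N3.N2=(alive,v0) N3.N3=(alive,v0)
Op 3: N3 marks N1=suspect -> (suspect,v1)
Op 4: N0 marks N1=dead -> (dead,v1)
Op 5: gossip N1<->N3 -> N1.N0=(alive,v0) N1.N1=(suspect,v1) N1.N2=(alive,v0) N1.N3=(alive,v0) | N3.N0=(alive,v0) N3.N1=(suspect,v1) N3.N2=(alive,v0) N3.N3=(alive,v0)
Op 6: gossip N3<->N0 -> N3.N0=(alive,v0) N3.N1=(suspect,v1) N3.N2=(alive,v0) N3.N3=(alive,v0) | N0.N0=(alive,v0) N0.N1=(dead,v1) N0.N2=(alive,v0) N0.N3=(alive,v0)
Op 7: gossip N2<->N3 -> N2.N0=(alive,v0) N2.N1=(suspect,v1) N2.N2=(alive,v0) N2.N3=(alive,v0) | N3.N0=(alive,v0) N3.N1=(suspect,v1) N3.N2=(alive,v0) N3.N3=(alive,v0)
Op 8: N2 marks N2=suspect -> (suspect,v1)
Op 9: gossip N2<->N3 -> N2.N0=(alive,v0) N2.N1=(suspect,v1) N2.N2=(suspect,v1) N2.N3=(alive,v0) | N3.N0=(alive,v0) N3.N1=(suspect,v1) N3.N2=(suspect,v1) N3.N3=(alive,v0)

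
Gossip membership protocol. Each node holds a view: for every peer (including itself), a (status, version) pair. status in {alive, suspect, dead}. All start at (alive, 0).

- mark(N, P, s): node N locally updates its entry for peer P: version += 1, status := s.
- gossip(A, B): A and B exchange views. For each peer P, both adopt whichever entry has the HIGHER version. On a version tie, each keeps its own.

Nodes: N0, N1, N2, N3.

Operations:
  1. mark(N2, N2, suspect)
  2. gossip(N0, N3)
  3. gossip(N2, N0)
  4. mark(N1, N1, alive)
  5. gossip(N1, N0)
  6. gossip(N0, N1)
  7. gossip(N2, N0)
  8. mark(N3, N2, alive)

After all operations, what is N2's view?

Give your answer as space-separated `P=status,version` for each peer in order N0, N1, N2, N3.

Op 1: N2 marks N2=suspect -> (suspect,v1)
Op 2: gossip N0<->N3 -> N0.N0=(alive,v0) N0.N1=(alive,v0) N0.N2=(alive,v0) N0.N3=(alive,v0) | N3.N0=(alive,v0) N3.N1=(alive,v0) N3.N2=(alive,v0) N3.N3=(alive,v0)
Op 3: gossip N2<->N0 -> N2.N0=(alive,v0) N2.N1=(alive,v0) N2.N2=(suspect,v1) N2.N3=(alive,v0) | N0.N0=(alive,v0) N0.N1=(alive,v0) N0.N2=(suspect,v1) N0.N3=(alive,v0)
Op 4: N1 marks N1=alive -> (alive,v1)
Op 5: gossip N1<->N0 -> N1.N0=(alive,v0) N1.N1=(alive,v1) N1.N2=(suspect,v1) N1.N3=(alive,v0) | N0.N0=(alive,v0) N0.N1=(alive,v1) N0.N2=(suspect,v1) N0.N3=(alive,v0)
Op 6: gossip N0<->N1 -> N0.N0=(alive,v0) N0.N1=(alive,v1) N0.N2=(suspect,v1) N0.N3=(alive,v0) | N1.N0=(alive,v0) N1.N1=(alive,v1) N1.N2=(suspect,v1) N1.N3=(alive,v0)
Op 7: gossip N2<->N0 -> N2.N0=(alive,v0) N2.N1=(alive,v1) N2.N2=(suspect,v1) N2.N3=(alive,v0) | N0.N0=(alive,v0) N0.N1=(alive,v1) N0.N2=(suspect,v1) N0.N3=(alive,v0)
Op 8: N3 marks N2=alive -> (alive,v1)

Answer: N0=alive,0 N1=alive,1 N2=suspect,1 N3=alive,0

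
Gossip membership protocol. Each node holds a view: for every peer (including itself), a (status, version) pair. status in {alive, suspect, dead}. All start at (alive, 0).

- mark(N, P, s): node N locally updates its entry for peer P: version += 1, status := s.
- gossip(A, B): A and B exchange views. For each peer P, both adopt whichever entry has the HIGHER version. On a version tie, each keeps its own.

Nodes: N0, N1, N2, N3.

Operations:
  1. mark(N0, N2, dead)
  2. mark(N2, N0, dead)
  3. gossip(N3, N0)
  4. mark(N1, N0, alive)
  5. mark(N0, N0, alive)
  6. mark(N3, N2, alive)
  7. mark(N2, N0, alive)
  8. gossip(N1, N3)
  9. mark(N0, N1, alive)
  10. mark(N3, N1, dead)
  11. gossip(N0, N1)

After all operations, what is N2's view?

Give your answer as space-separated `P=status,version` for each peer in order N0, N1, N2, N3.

Answer: N0=alive,2 N1=alive,0 N2=alive,0 N3=alive,0

Derivation:
Op 1: N0 marks N2=dead -> (dead,v1)
Op 2: N2 marks N0=dead -> (dead,v1)
Op 3: gossip N3<->N0 -> N3.N0=(alive,v0) N3.N1=(alive,v0) N3.N2=(dead,v1) N3.N3=(alive,v0) | N0.N0=(alive,v0) N0.N1=(alive,v0) N0.N2=(dead,v1) N0.N3=(alive,v0)
Op 4: N1 marks N0=alive -> (alive,v1)
Op 5: N0 marks N0=alive -> (alive,v1)
Op 6: N3 marks N2=alive -> (alive,v2)
Op 7: N2 marks N0=alive -> (alive,v2)
Op 8: gossip N1<->N3 -> N1.N0=(alive,v1) N1.N1=(alive,v0) N1.N2=(alive,v2) N1.N3=(alive,v0) | N3.N0=(alive,v1) N3.N1=(alive,v0) N3.N2=(alive,v2) N3.N3=(alive,v0)
Op 9: N0 marks N1=alive -> (alive,v1)
Op 10: N3 marks N1=dead -> (dead,v1)
Op 11: gossip N0<->N1 -> N0.N0=(alive,v1) N0.N1=(alive,v1) N0.N2=(alive,v2) N0.N3=(alive,v0) | N1.N0=(alive,v1) N1.N1=(alive,v1) N1.N2=(alive,v2) N1.N3=(alive,v0)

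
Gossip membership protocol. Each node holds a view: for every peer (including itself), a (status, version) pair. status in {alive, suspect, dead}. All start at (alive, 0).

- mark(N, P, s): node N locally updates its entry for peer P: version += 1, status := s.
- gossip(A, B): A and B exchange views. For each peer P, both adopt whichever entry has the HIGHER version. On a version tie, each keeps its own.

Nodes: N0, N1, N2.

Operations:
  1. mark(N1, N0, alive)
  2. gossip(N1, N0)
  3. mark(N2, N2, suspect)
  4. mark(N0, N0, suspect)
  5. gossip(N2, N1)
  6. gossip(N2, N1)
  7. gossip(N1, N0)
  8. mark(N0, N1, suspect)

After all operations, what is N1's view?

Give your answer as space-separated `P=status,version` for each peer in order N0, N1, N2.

Answer: N0=suspect,2 N1=alive,0 N2=suspect,1

Derivation:
Op 1: N1 marks N0=alive -> (alive,v1)
Op 2: gossip N1<->N0 -> N1.N0=(alive,v1) N1.N1=(alive,v0) N1.N2=(alive,v0) | N0.N0=(alive,v1) N0.N1=(alive,v0) N0.N2=(alive,v0)
Op 3: N2 marks N2=suspect -> (suspect,v1)
Op 4: N0 marks N0=suspect -> (suspect,v2)
Op 5: gossip N2<->N1 -> N2.N0=(alive,v1) N2.N1=(alive,v0) N2.N2=(suspect,v1) | N1.N0=(alive,v1) N1.N1=(alive,v0) N1.N2=(suspect,v1)
Op 6: gossip N2<->N1 -> N2.N0=(alive,v1) N2.N1=(alive,v0) N2.N2=(suspect,v1) | N1.N0=(alive,v1) N1.N1=(alive,v0) N1.N2=(suspect,v1)
Op 7: gossip N1<->N0 -> N1.N0=(suspect,v2) N1.N1=(alive,v0) N1.N2=(suspect,v1) | N0.N0=(suspect,v2) N0.N1=(alive,v0) N0.N2=(suspect,v1)
Op 8: N0 marks N1=suspect -> (suspect,v1)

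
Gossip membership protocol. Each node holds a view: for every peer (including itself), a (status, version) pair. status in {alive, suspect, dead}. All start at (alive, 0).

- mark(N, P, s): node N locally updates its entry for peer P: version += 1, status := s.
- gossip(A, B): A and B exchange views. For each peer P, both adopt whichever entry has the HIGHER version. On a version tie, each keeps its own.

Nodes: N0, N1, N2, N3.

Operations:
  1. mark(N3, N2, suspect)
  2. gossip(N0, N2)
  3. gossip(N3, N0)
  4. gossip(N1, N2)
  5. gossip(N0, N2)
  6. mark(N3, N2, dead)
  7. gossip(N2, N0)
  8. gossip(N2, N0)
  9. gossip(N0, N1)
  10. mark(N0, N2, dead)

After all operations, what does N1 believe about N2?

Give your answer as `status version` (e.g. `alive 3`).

Answer: suspect 1

Derivation:
Op 1: N3 marks N2=suspect -> (suspect,v1)
Op 2: gossip N0<->N2 -> N0.N0=(alive,v0) N0.N1=(alive,v0) N0.N2=(alive,v0) N0.N3=(alive,v0) | N2.N0=(alive,v0) N2.N1=(alive,v0) N2.N2=(alive,v0) N2.N3=(alive,v0)
Op 3: gossip N3<->N0 -> N3.N0=(alive,v0) N3.N1=(alive,v0) N3.N2=(suspect,v1) N3.N3=(alive,v0) | N0.N0=(alive,v0) N0.N1=(alive,v0) N0.N2=(suspect,v1) N0.N3=(alive,v0)
Op 4: gossip N1<->N2 -> N1.N0=(alive,v0) N1.N1=(alive,v0) N1.N2=(alive,v0) N1.N3=(alive,v0) | N2.N0=(alive,v0) N2.N1=(alive,v0) N2.N2=(alive,v0) N2.N3=(alive,v0)
Op 5: gossip N0<->N2 -> N0.N0=(alive,v0) N0.N1=(alive,v0) N0.N2=(suspect,v1) N0.N3=(alive,v0) | N2.N0=(alive,v0) N2.N1=(alive,v0) N2.N2=(suspect,v1) N2.N3=(alive,v0)
Op 6: N3 marks N2=dead -> (dead,v2)
Op 7: gossip N2<->N0 -> N2.N0=(alive,v0) N2.N1=(alive,v0) N2.N2=(suspect,v1) N2.N3=(alive,v0) | N0.N0=(alive,v0) N0.N1=(alive,v0) N0.N2=(suspect,v1) N0.N3=(alive,v0)
Op 8: gossip N2<->N0 -> N2.N0=(alive,v0) N2.N1=(alive,v0) N2.N2=(suspect,v1) N2.N3=(alive,v0) | N0.N0=(alive,v0) N0.N1=(alive,v0) N0.N2=(suspect,v1) N0.N3=(alive,v0)
Op 9: gossip N0<->N1 -> N0.N0=(alive,v0) N0.N1=(alive,v0) N0.N2=(suspect,v1) N0.N3=(alive,v0) | N1.N0=(alive,v0) N1.N1=(alive,v0) N1.N2=(suspect,v1) N1.N3=(alive,v0)
Op 10: N0 marks N2=dead -> (dead,v2)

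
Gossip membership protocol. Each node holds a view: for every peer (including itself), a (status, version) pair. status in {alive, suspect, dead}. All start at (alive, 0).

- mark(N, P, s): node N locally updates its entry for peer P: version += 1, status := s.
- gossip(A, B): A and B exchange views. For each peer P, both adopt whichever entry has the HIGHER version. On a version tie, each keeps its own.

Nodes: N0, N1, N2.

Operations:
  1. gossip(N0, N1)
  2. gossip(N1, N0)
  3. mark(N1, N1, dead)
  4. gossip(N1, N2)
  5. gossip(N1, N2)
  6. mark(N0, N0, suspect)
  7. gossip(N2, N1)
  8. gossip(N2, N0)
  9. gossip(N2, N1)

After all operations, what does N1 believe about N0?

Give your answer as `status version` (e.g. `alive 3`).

Answer: suspect 1

Derivation:
Op 1: gossip N0<->N1 -> N0.N0=(alive,v0) N0.N1=(alive,v0) N0.N2=(alive,v0) | N1.N0=(alive,v0) N1.N1=(alive,v0) N1.N2=(alive,v0)
Op 2: gossip N1<->N0 -> N1.N0=(alive,v0) N1.N1=(alive,v0) N1.N2=(alive,v0) | N0.N0=(alive,v0) N0.N1=(alive,v0) N0.N2=(alive,v0)
Op 3: N1 marks N1=dead -> (dead,v1)
Op 4: gossip N1<->N2 -> N1.N0=(alive,v0) N1.N1=(dead,v1) N1.N2=(alive,v0) | N2.N0=(alive,v0) N2.N1=(dead,v1) N2.N2=(alive,v0)
Op 5: gossip N1<->N2 -> N1.N0=(alive,v0) N1.N1=(dead,v1) N1.N2=(alive,v0) | N2.N0=(alive,v0) N2.N1=(dead,v1) N2.N2=(alive,v0)
Op 6: N0 marks N0=suspect -> (suspect,v1)
Op 7: gossip N2<->N1 -> N2.N0=(alive,v0) N2.N1=(dead,v1) N2.N2=(alive,v0) | N1.N0=(alive,v0) N1.N1=(dead,v1) N1.N2=(alive,v0)
Op 8: gossip N2<->N0 -> N2.N0=(suspect,v1) N2.N1=(dead,v1) N2.N2=(alive,v0) | N0.N0=(suspect,v1) N0.N1=(dead,v1) N0.N2=(alive,v0)
Op 9: gossip N2<->N1 -> N2.N0=(suspect,v1) N2.N1=(dead,v1) N2.N2=(alive,v0) | N1.N0=(suspect,v1) N1.N1=(dead,v1) N1.N2=(alive,v0)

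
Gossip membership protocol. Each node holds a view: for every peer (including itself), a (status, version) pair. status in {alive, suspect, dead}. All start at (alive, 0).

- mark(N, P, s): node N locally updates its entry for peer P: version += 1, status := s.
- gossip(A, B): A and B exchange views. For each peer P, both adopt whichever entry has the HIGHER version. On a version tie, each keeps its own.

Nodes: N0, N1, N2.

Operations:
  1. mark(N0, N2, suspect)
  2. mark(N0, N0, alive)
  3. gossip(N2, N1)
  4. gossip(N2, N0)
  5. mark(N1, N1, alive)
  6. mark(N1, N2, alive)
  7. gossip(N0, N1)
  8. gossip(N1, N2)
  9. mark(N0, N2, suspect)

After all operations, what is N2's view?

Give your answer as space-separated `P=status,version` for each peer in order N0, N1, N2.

Answer: N0=alive,1 N1=alive,1 N2=suspect,1

Derivation:
Op 1: N0 marks N2=suspect -> (suspect,v1)
Op 2: N0 marks N0=alive -> (alive,v1)
Op 3: gossip N2<->N1 -> N2.N0=(alive,v0) N2.N1=(alive,v0) N2.N2=(alive,v0) | N1.N0=(alive,v0) N1.N1=(alive,v0) N1.N2=(alive,v0)
Op 4: gossip N2<->N0 -> N2.N0=(alive,v1) N2.N1=(alive,v0) N2.N2=(suspect,v1) | N0.N0=(alive,v1) N0.N1=(alive,v0) N0.N2=(suspect,v1)
Op 5: N1 marks N1=alive -> (alive,v1)
Op 6: N1 marks N2=alive -> (alive,v1)
Op 7: gossip N0<->N1 -> N0.N0=(alive,v1) N0.N1=(alive,v1) N0.N2=(suspect,v1) | N1.N0=(alive,v1) N1.N1=(alive,v1) N1.N2=(alive,v1)
Op 8: gossip N1<->N2 -> N1.N0=(alive,v1) N1.N1=(alive,v1) N1.N2=(alive,v1) | N2.N0=(alive,v1) N2.N1=(alive,v1) N2.N2=(suspect,v1)
Op 9: N0 marks N2=suspect -> (suspect,v2)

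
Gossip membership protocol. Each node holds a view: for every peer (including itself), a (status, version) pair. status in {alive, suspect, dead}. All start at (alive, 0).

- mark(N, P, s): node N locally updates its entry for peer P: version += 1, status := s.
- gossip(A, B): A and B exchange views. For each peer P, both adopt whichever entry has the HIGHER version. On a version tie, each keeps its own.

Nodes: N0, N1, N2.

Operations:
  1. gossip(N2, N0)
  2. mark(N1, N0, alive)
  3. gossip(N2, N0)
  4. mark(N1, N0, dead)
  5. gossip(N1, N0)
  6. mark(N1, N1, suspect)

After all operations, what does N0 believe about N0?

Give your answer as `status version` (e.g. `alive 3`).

Op 1: gossip N2<->N0 -> N2.N0=(alive,v0) N2.N1=(alive,v0) N2.N2=(alive,v0) | N0.N0=(alive,v0) N0.N1=(alive,v0) N0.N2=(alive,v0)
Op 2: N1 marks N0=alive -> (alive,v1)
Op 3: gossip N2<->N0 -> N2.N0=(alive,v0) N2.N1=(alive,v0) N2.N2=(alive,v0) | N0.N0=(alive,v0) N0.N1=(alive,v0) N0.N2=(alive,v0)
Op 4: N1 marks N0=dead -> (dead,v2)
Op 5: gossip N1<->N0 -> N1.N0=(dead,v2) N1.N1=(alive,v0) N1.N2=(alive,v0) | N0.N0=(dead,v2) N0.N1=(alive,v0) N0.N2=(alive,v0)
Op 6: N1 marks N1=suspect -> (suspect,v1)

Answer: dead 2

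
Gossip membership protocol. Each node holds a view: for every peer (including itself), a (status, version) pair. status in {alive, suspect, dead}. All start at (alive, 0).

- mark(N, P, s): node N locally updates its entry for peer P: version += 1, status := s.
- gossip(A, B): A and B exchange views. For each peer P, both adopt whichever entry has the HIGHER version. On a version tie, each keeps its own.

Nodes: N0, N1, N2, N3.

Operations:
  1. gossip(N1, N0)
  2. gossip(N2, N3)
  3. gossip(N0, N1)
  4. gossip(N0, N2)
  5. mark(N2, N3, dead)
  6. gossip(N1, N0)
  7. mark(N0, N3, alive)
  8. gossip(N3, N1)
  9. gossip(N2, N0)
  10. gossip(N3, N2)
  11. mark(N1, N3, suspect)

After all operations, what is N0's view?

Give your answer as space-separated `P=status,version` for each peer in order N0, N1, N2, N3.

Op 1: gossip N1<->N0 -> N1.N0=(alive,v0) N1.N1=(alive,v0) N1.N2=(alive,v0) N1.N3=(alive,v0) | N0.N0=(alive,v0) N0.N1=(alive,v0) N0.N2=(alive,v0) N0.N3=(alive,v0)
Op 2: gossip N2<->N3 -> N2.N0=(alive,v0) N2.N1=(alive,v0) N2.N2=(alive,v0) N2.N3=(alive,v0) | N3.N0=(alive,v0) N3.N1=(alive,v0) N3.N2=(alive,v0) N3.N3=(alive,v0)
Op 3: gossip N0<->N1 -> N0.N0=(alive,v0) N0.N1=(alive,v0) N0.N2=(alive,v0) N0.N3=(alive,v0) | N1.N0=(alive,v0) N1.N1=(alive,v0) N1.N2=(alive,v0) N1.N3=(alive,v0)
Op 4: gossip N0<->N2 -> N0.N0=(alive,v0) N0.N1=(alive,v0) N0.N2=(alive,v0) N0.N3=(alive,v0) | N2.N0=(alive,v0) N2.N1=(alive,v0) N2.N2=(alive,v0) N2.N3=(alive,v0)
Op 5: N2 marks N3=dead -> (dead,v1)
Op 6: gossip N1<->N0 -> N1.N0=(alive,v0) N1.N1=(alive,v0) N1.N2=(alive,v0) N1.N3=(alive,v0) | N0.N0=(alive,v0) N0.N1=(alive,v0) N0.N2=(alive,v0) N0.N3=(alive,v0)
Op 7: N0 marks N3=alive -> (alive,v1)
Op 8: gossip N3<->N1 -> N3.N0=(alive,v0) N3.N1=(alive,v0) N3.N2=(alive,v0) N3.N3=(alive,v0) | N1.N0=(alive,v0) N1.N1=(alive,v0) N1.N2=(alive,v0) N1.N3=(alive,v0)
Op 9: gossip N2<->N0 -> N2.N0=(alive,v0) N2.N1=(alive,v0) N2.N2=(alive,v0) N2.N3=(dead,v1) | N0.N0=(alive,v0) N0.N1=(alive,v0) N0.N2=(alive,v0) N0.N3=(alive,v1)
Op 10: gossip N3<->N2 -> N3.N0=(alive,v0) N3.N1=(alive,v0) N3.N2=(alive,v0) N3.N3=(dead,v1) | N2.N0=(alive,v0) N2.N1=(alive,v0) N2.N2=(alive,v0) N2.N3=(dead,v1)
Op 11: N1 marks N3=suspect -> (suspect,v1)

Answer: N0=alive,0 N1=alive,0 N2=alive,0 N3=alive,1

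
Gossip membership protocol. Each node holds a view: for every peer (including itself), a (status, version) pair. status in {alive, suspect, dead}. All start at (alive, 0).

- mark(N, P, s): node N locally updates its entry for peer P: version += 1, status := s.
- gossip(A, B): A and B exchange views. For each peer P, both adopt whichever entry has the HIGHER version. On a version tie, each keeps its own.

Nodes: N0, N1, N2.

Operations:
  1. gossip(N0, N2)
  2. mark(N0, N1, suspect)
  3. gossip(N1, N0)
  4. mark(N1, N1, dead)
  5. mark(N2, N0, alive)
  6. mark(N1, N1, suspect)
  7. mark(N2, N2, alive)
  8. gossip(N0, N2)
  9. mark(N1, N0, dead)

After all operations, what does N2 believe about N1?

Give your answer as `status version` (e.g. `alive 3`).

Op 1: gossip N0<->N2 -> N0.N0=(alive,v0) N0.N1=(alive,v0) N0.N2=(alive,v0) | N2.N0=(alive,v0) N2.N1=(alive,v0) N2.N2=(alive,v0)
Op 2: N0 marks N1=suspect -> (suspect,v1)
Op 3: gossip N1<->N0 -> N1.N0=(alive,v0) N1.N1=(suspect,v1) N1.N2=(alive,v0) | N0.N0=(alive,v0) N0.N1=(suspect,v1) N0.N2=(alive,v0)
Op 4: N1 marks N1=dead -> (dead,v2)
Op 5: N2 marks N0=alive -> (alive,v1)
Op 6: N1 marks N1=suspect -> (suspect,v3)
Op 7: N2 marks N2=alive -> (alive,v1)
Op 8: gossip N0<->N2 -> N0.N0=(alive,v1) N0.N1=(suspect,v1) N0.N2=(alive,v1) | N2.N0=(alive,v1) N2.N1=(suspect,v1) N2.N2=(alive,v1)
Op 9: N1 marks N0=dead -> (dead,v1)

Answer: suspect 1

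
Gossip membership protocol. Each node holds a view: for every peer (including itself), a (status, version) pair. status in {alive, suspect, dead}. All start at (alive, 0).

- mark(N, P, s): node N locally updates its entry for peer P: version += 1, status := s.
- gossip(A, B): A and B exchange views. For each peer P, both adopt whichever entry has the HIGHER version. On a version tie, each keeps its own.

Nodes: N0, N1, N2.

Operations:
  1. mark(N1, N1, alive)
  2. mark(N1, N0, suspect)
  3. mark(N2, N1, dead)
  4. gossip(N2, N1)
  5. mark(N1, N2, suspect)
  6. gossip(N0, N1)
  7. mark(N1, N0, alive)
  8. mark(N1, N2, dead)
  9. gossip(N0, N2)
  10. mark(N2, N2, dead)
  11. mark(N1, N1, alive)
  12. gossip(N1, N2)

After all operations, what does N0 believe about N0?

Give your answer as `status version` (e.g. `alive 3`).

Op 1: N1 marks N1=alive -> (alive,v1)
Op 2: N1 marks N0=suspect -> (suspect,v1)
Op 3: N2 marks N1=dead -> (dead,v1)
Op 4: gossip N2<->N1 -> N2.N0=(suspect,v1) N2.N1=(dead,v1) N2.N2=(alive,v0) | N1.N0=(suspect,v1) N1.N1=(alive,v1) N1.N2=(alive,v0)
Op 5: N1 marks N2=suspect -> (suspect,v1)
Op 6: gossip N0<->N1 -> N0.N0=(suspect,v1) N0.N1=(alive,v1) N0.N2=(suspect,v1) | N1.N0=(suspect,v1) N1.N1=(alive,v1) N1.N2=(suspect,v1)
Op 7: N1 marks N0=alive -> (alive,v2)
Op 8: N1 marks N2=dead -> (dead,v2)
Op 9: gossip N0<->N2 -> N0.N0=(suspect,v1) N0.N1=(alive,v1) N0.N2=(suspect,v1) | N2.N0=(suspect,v1) N2.N1=(dead,v1) N2.N2=(suspect,v1)
Op 10: N2 marks N2=dead -> (dead,v2)
Op 11: N1 marks N1=alive -> (alive,v2)
Op 12: gossip N1<->N2 -> N1.N0=(alive,v2) N1.N1=(alive,v2) N1.N2=(dead,v2) | N2.N0=(alive,v2) N2.N1=(alive,v2) N2.N2=(dead,v2)

Answer: suspect 1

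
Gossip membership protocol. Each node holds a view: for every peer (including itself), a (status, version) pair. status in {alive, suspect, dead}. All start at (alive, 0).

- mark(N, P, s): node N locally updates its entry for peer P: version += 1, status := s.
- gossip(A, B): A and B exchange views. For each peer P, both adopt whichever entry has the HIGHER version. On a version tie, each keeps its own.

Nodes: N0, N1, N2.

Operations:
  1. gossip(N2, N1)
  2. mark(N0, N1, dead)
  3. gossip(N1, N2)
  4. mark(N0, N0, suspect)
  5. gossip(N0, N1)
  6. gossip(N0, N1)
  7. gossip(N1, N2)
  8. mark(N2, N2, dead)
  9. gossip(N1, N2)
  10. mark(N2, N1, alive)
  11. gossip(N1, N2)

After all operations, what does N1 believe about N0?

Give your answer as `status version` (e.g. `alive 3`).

Op 1: gossip N2<->N1 -> N2.N0=(alive,v0) N2.N1=(alive,v0) N2.N2=(alive,v0) | N1.N0=(alive,v0) N1.N1=(alive,v0) N1.N2=(alive,v0)
Op 2: N0 marks N1=dead -> (dead,v1)
Op 3: gossip N1<->N2 -> N1.N0=(alive,v0) N1.N1=(alive,v0) N1.N2=(alive,v0) | N2.N0=(alive,v0) N2.N1=(alive,v0) N2.N2=(alive,v0)
Op 4: N0 marks N0=suspect -> (suspect,v1)
Op 5: gossip N0<->N1 -> N0.N0=(suspect,v1) N0.N1=(dead,v1) N0.N2=(alive,v0) | N1.N0=(suspect,v1) N1.N1=(dead,v1) N1.N2=(alive,v0)
Op 6: gossip N0<->N1 -> N0.N0=(suspect,v1) N0.N1=(dead,v1) N0.N2=(alive,v0) | N1.N0=(suspect,v1) N1.N1=(dead,v1) N1.N2=(alive,v0)
Op 7: gossip N1<->N2 -> N1.N0=(suspect,v1) N1.N1=(dead,v1) N1.N2=(alive,v0) | N2.N0=(suspect,v1) N2.N1=(dead,v1) N2.N2=(alive,v0)
Op 8: N2 marks N2=dead -> (dead,v1)
Op 9: gossip N1<->N2 -> N1.N0=(suspect,v1) N1.N1=(dead,v1) N1.N2=(dead,v1) | N2.N0=(suspect,v1) N2.N1=(dead,v1) N2.N2=(dead,v1)
Op 10: N2 marks N1=alive -> (alive,v2)
Op 11: gossip N1<->N2 -> N1.N0=(suspect,v1) N1.N1=(alive,v2) N1.N2=(dead,v1) | N2.N0=(suspect,v1) N2.N1=(alive,v2) N2.N2=(dead,v1)

Answer: suspect 1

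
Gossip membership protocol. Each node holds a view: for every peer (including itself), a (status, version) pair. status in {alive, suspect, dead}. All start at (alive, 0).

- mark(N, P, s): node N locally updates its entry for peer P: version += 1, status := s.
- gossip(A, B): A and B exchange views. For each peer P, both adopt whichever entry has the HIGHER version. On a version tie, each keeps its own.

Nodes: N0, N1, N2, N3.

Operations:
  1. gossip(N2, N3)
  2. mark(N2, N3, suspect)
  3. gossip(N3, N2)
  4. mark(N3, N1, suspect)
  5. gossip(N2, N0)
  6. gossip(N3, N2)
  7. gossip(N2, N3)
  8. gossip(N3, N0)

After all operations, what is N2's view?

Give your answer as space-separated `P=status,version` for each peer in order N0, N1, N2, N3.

Op 1: gossip N2<->N3 -> N2.N0=(alive,v0) N2.N1=(alive,v0) N2.N2=(alive,v0) N2.N3=(alive,v0) | N3.N0=(alive,v0) N3.N1=(alive,v0) N3.N2=(alive,v0) N3.N3=(alive,v0)
Op 2: N2 marks N3=suspect -> (suspect,v1)
Op 3: gossip N3<->N2 -> N3.N0=(alive,v0) N3.N1=(alive,v0) N3.N2=(alive,v0) N3.N3=(suspect,v1) | N2.N0=(alive,v0) N2.N1=(alive,v0) N2.N2=(alive,v0) N2.N3=(suspect,v1)
Op 4: N3 marks N1=suspect -> (suspect,v1)
Op 5: gossip N2<->N0 -> N2.N0=(alive,v0) N2.N1=(alive,v0) N2.N2=(alive,v0) N2.N3=(suspect,v1) | N0.N0=(alive,v0) N0.N1=(alive,v0) N0.N2=(alive,v0) N0.N3=(suspect,v1)
Op 6: gossip N3<->N2 -> N3.N0=(alive,v0) N3.N1=(suspect,v1) N3.N2=(alive,v0) N3.N3=(suspect,v1) | N2.N0=(alive,v0) N2.N1=(suspect,v1) N2.N2=(alive,v0) N2.N3=(suspect,v1)
Op 7: gossip N2<->N3 -> N2.N0=(alive,v0) N2.N1=(suspect,v1) N2.N2=(alive,v0) N2.N3=(suspect,v1) | N3.N0=(alive,v0) N3.N1=(suspect,v1) N3.N2=(alive,v0) N3.N3=(suspect,v1)
Op 8: gossip N3<->N0 -> N3.N0=(alive,v0) N3.N1=(suspect,v1) N3.N2=(alive,v0) N3.N3=(suspect,v1) | N0.N0=(alive,v0) N0.N1=(suspect,v1) N0.N2=(alive,v0) N0.N3=(suspect,v1)

Answer: N0=alive,0 N1=suspect,1 N2=alive,0 N3=suspect,1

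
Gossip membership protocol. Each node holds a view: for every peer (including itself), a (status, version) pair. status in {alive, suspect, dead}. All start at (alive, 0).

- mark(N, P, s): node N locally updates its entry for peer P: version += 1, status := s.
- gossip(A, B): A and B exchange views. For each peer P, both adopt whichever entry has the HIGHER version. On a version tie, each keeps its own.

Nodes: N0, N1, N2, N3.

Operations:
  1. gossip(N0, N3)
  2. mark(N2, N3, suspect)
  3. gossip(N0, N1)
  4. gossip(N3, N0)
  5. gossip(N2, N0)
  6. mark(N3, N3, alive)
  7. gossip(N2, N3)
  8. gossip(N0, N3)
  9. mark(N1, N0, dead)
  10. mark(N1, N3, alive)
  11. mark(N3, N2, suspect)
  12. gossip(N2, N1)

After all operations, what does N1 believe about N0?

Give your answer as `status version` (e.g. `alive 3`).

Op 1: gossip N0<->N3 -> N0.N0=(alive,v0) N0.N1=(alive,v0) N0.N2=(alive,v0) N0.N3=(alive,v0) | N3.N0=(alive,v0) N3.N1=(alive,v0) N3.N2=(alive,v0) N3.N3=(alive,v0)
Op 2: N2 marks N3=suspect -> (suspect,v1)
Op 3: gossip N0<->N1 -> N0.N0=(alive,v0) N0.N1=(alive,v0) N0.N2=(alive,v0) N0.N3=(alive,v0) | N1.N0=(alive,v0) N1.N1=(alive,v0) N1.N2=(alive,v0) N1.N3=(alive,v0)
Op 4: gossip N3<->N0 -> N3.N0=(alive,v0) N3.N1=(alive,v0) N3.N2=(alive,v0) N3.N3=(alive,v0) | N0.N0=(alive,v0) N0.N1=(alive,v0) N0.N2=(alive,v0) N0.N3=(alive,v0)
Op 5: gossip N2<->N0 -> N2.N0=(alive,v0) N2.N1=(alive,v0) N2.N2=(alive,v0) N2.N3=(suspect,v1) | N0.N0=(alive,v0) N0.N1=(alive,v0) N0.N2=(alive,v0) N0.N3=(suspect,v1)
Op 6: N3 marks N3=alive -> (alive,v1)
Op 7: gossip N2<->N3 -> N2.N0=(alive,v0) N2.N1=(alive,v0) N2.N2=(alive,v0) N2.N3=(suspect,v1) | N3.N0=(alive,v0) N3.N1=(alive,v0) N3.N2=(alive,v0) N3.N3=(alive,v1)
Op 8: gossip N0<->N3 -> N0.N0=(alive,v0) N0.N1=(alive,v0) N0.N2=(alive,v0) N0.N3=(suspect,v1) | N3.N0=(alive,v0) N3.N1=(alive,v0) N3.N2=(alive,v0) N3.N3=(alive,v1)
Op 9: N1 marks N0=dead -> (dead,v1)
Op 10: N1 marks N3=alive -> (alive,v1)
Op 11: N3 marks N2=suspect -> (suspect,v1)
Op 12: gossip N2<->N1 -> N2.N0=(dead,v1) N2.N1=(alive,v0) N2.N2=(alive,v0) N2.N3=(suspect,v1) | N1.N0=(dead,v1) N1.N1=(alive,v0) N1.N2=(alive,v0) N1.N3=(alive,v1)

Answer: dead 1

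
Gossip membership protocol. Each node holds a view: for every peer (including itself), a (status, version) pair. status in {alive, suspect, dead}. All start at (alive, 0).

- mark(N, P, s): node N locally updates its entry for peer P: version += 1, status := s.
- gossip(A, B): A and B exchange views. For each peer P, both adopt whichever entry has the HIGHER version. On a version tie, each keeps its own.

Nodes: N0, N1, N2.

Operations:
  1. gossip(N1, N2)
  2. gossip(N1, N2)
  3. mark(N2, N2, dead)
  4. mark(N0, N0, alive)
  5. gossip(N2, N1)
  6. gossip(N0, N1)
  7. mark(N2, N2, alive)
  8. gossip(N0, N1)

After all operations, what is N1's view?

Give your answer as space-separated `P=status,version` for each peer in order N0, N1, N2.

Op 1: gossip N1<->N2 -> N1.N0=(alive,v0) N1.N1=(alive,v0) N1.N2=(alive,v0) | N2.N0=(alive,v0) N2.N1=(alive,v0) N2.N2=(alive,v0)
Op 2: gossip N1<->N2 -> N1.N0=(alive,v0) N1.N1=(alive,v0) N1.N2=(alive,v0) | N2.N0=(alive,v0) N2.N1=(alive,v0) N2.N2=(alive,v0)
Op 3: N2 marks N2=dead -> (dead,v1)
Op 4: N0 marks N0=alive -> (alive,v1)
Op 5: gossip N2<->N1 -> N2.N0=(alive,v0) N2.N1=(alive,v0) N2.N2=(dead,v1) | N1.N0=(alive,v0) N1.N1=(alive,v0) N1.N2=(dead,v1)
Op 6: gossip N0<->N1 -> N0.N0=(alive,v1) N0.N1=(alive,v0) N0.N2=(dead,v1) | N1.N0=(alive,v1) N1.N1=(alive,v0) N1.N2=(dead,v1)
Op 7: N2 marks N2=alive -> (alive,v2)
Op 8: gossip N0<->N1 -> N0.N0=(alive,v1) N0.N1=(alive,v0) N0.N2=(dead,v1) | N1.N0=(alive,v1) N1.N1=(alive,v0) N1.N2=(dead,v1)

Answer: N0=alive,1 N1=alive,0 N2=dead,1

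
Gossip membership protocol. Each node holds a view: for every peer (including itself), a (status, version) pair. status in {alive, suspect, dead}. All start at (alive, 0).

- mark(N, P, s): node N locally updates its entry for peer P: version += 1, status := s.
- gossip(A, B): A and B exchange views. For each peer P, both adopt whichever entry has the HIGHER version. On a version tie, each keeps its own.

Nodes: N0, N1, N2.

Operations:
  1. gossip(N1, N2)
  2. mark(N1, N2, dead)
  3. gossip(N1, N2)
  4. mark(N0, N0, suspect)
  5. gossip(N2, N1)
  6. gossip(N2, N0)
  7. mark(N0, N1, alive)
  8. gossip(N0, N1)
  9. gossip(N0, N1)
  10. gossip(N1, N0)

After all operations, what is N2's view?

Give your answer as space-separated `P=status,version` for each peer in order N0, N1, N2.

Answer: N0=suspect,1 N1=alive,0 N2=dead,1

Derivation:
Op 1: gossip N1<->N2 -> N1.N0=(alive,v0) N1.N1=(alive,v0) N1.N2=(alive,v0) | N2.N0=(alive,v0) N2.N1=(alive,v0) N2.N2=(alive,v0)
Op 2: N1 marks N2=dead -> (dead,v1)
Op 3: gossip N1<->N2 -> N1.N0=(alive,v0) N1.N1=(alive,v0) N1.N2=(dead,v1) | N2.N0=(alive,v0) N2.N1=(alive,v0) N2.N2=(dead,v1)
Op 4: N0 marks N0=suspect -> (suspect,v1)
Op 5: gossip N2<->N1 -> N2.N0=(alive,v0) N2.N1=(alive,v0) N2.N2=(dead,v1) | N1.N0=(alive,v0) N1.N1=(alive,v0) N1.N2=(dead,v1)
Op 6: gossip N2<->N0 -> N2.N0=(suspect,v1) N2.N1=(alive,v0) N2.N2=(dead,v1) | N0.N0=(suspect,v1) N0.N1=(alive,v0) N0.N2=(dead,v1)
Op 7: N0 marks N1=alive -> (alive,v1)
Op 8: gossip N0<->N1 -> N0.N0=(suspect,v1) N0.N1=(alive,v1) N0.N2=(dead,v1) | N1.N0=(suspect,v1) N1.N1=(alive,v1) N1.N2=(dead,v1)
Op 9: gossip N0<->N1 -> N0.N0=(suspect,v1) N0.N1=(alive,v1) N0.N2=(dead,v1) | N1.N0=(suspect,v1) N1.N1=(alive,v1) N1.N2=(dead,v1)
Op 10: gossip N1<->N0 -> N1.N0=(suspect,v1) N1.N1=(alive,v1) N1.N2=(dead,v1) | N0.N0=(suspect,v1) N0.N1=(alive,v1) N0.N2=(dead,v1)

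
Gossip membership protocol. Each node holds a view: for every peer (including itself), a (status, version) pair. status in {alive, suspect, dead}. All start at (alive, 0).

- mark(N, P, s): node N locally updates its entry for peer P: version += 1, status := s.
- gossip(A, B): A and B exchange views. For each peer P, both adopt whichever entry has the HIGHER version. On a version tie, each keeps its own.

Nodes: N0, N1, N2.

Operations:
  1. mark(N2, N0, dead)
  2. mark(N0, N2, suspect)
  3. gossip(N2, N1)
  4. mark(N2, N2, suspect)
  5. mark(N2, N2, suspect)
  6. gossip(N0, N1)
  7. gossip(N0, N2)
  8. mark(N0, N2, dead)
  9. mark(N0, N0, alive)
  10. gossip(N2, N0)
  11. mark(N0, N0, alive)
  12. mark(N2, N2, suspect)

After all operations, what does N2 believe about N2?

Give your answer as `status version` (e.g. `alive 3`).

Answer: suspect 4

Derivation:
Op 1: N2 marks N0=dead -> (dead,v1)
Op 2: N0 marks N2=suspect -> (suspect,v1)
Op 3: gossip N2<->N1 -> N2.N0=(dead,v1) N2.N1=(alive,v0) N2.N2=(alive,v0) | N1.N0=(dead,v1) N1.N1=(alive,v0) N1.N2=(alive,v0)
Op 4: N2 marks N2=suspect -> (suspect,v1)
Op 5: N2 marks N2=suspect -> (suspect,v2)
Op 6: gossip N0<->N1 -> N0.N0=(dead,v1) N0.N1=(alive,v0) N0.N2=(suspect,v1) | N1.N0=(dead,v1) N1.N1=(alive,v0) N1.N2=(suspect,v1)
Op 7: gossip N0<->N2 -> N0.N0=(dead,v1) N0.N1=(alive,v0) N0.N2=(suspect,v2) | N2.N0=(dead,v1) N2.N1=(alive,v0) N2.N2=(suspect,v2)
Op 8: N0 marks N2=dead -> (dead,v3)
Op 9: N0 marks N0=alive -> (alive,v2)
Op 10: gossip N2<->N0 -> N2.N0=(alive,v2) N2.N1=(alive,v0) N2.N2=(dead,v3) | N0.N0=(alive,v2) N0.N1=(alive,v0) N0.N2=(dead,v3)
Op 11: N0 marks N0=alive -> (alive,v3)
Op 12: N2 marks N2=suspect -> (suspect,v4)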